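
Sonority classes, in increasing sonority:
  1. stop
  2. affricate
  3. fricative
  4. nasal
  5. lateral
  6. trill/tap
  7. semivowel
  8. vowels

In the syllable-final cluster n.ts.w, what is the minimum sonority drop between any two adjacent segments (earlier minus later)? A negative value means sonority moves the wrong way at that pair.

/n/: nasal = 4.
/ts/: affricate = 2.
/w/: semivowel = 7.
/n/→/ts/: change +2.
/ts/→/w/: change -5.
Minimum = -5.

-5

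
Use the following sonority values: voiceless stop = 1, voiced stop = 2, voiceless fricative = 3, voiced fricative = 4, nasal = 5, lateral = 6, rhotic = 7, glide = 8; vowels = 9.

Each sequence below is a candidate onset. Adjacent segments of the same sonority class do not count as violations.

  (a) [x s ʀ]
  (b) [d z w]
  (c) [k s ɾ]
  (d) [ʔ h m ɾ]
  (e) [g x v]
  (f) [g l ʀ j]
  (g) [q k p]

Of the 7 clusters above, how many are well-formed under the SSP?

(a) 3-3-7 → obeys
(b) 2-4-8 → obeys
(c) 1-3-7 → obeys
(d) 1-3-5-7 → obeys
(e) 2-3-4 → obeys
(f) 2-6-7-8 → obeys
(g) 1-1-1 → obeys

7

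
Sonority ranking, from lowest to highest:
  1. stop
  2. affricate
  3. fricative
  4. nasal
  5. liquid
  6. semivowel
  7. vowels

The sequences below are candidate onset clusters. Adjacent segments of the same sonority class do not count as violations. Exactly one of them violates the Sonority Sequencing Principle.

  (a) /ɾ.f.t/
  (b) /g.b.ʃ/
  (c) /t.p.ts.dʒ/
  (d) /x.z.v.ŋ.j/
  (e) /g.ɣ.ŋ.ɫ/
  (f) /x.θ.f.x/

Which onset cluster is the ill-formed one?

a

(a) 5-3-1 → violates
(b) 1-1-3 → obeys
(c) 1-1-2-2 → obeys
(d) 3-3-3-4-6 → obeys
(e) 1-3-4-5 → obeys
(f) 3-3-3-3 → obeys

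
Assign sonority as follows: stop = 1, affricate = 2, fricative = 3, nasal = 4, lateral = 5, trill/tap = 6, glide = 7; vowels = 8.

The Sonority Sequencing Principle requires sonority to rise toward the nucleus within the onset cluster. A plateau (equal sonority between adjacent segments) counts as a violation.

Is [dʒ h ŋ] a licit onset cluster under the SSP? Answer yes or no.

/dʒ/ — affricate, sonority 2.
/h/ — fricative, sonority 3.
/ŋ/ — nasal, sonority 4.
The profile 2-3-4 strictly rises, so the onset cluster satisfies the SSP.

yes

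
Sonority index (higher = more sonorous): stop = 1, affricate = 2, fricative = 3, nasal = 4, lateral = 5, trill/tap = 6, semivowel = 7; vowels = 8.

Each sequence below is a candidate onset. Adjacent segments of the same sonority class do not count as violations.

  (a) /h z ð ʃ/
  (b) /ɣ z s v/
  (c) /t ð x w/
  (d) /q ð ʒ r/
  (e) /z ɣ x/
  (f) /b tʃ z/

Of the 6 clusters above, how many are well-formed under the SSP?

(a) sonority 3-3-3-3: well-formed.
(b) sonority 3-3-3-3: well-formed.
(c) sonority 1-3-3-7: well-formed.
(d) sonority 1-3-3-6: well-formed.
(e) sonority 3-3-3: well-formed.
(f) sonority 1-2-3: well-formed.

6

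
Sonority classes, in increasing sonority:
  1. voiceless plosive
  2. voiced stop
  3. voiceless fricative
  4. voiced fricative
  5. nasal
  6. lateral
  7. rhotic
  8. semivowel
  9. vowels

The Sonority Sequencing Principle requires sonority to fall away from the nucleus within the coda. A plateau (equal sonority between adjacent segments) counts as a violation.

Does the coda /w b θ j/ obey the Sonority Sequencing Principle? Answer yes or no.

/w/ — semivowel, sonority 8.
/b/ — voiced stop, sonority 2.
/θ/ — voiceless fricative, sonority 3.
/j/ — semivowel, sonority 8.
The profile is 8-2-3-8. Between /b/ (2) and /θ/ (3) sonority does not fall, so the cluster violates the SSP.

no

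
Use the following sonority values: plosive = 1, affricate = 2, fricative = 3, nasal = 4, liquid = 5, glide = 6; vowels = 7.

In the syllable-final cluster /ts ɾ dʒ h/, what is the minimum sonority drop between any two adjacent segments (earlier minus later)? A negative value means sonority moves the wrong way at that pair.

/ts/ — affricate, sonority 2.
/ɾ/ — liquid, sonority 5.
/dʒ/ — affricate, sonority 2.
/h/ — fricative, sonority 3.
/ts/→/ɾ/: change -3.
/ɾ/→/dʒ/: change +3.
/dʒ/→/h/: change -1.
Minimum = -3.

-3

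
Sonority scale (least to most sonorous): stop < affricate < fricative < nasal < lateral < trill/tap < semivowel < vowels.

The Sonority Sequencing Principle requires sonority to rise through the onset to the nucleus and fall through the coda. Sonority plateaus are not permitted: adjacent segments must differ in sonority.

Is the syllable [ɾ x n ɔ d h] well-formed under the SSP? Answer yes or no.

no

Onset: /ɾ/ is a trill/tap (sonority 6), /x/ is a fricative (sonority 3), /n/ is a nasal (sonority 4); then the nucleus /ɔ/ (sonority 8).
Onset profile 6-3-4-8 — does not strictly rise throughout.
Coda: /d/ is a stop (sonority 1), /h/ is a fricative (sonority 3).
Coda profile 8-1-3 — does not strictly fall throughout.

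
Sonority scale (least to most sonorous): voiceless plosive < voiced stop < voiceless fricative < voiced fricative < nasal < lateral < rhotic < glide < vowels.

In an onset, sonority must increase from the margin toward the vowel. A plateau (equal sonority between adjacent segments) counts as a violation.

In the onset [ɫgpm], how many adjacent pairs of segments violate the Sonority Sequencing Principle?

/ɫ/: lateral = 6.
/g/: voiced stop = 2.
/p/: voiceless plosive = 1.
/m/: nasal = 5.
/ɫ/→/g/: 6→2 (does not rise) — violation.
/g/→/p/: 2→1 (does not rise) — violation.
/p/→/m/: 1→5 (rises) — ok.

2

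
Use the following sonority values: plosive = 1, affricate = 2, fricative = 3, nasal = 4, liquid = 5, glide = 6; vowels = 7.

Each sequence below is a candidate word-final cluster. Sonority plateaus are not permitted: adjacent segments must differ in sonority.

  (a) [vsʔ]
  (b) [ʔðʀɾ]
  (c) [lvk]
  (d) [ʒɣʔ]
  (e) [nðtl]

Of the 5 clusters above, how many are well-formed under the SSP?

1

(a) [vsʔ]: profile 3-3-1 — violates.
(b) [ʔðʀɾ]: profile 1-3-5-5 — violates.
(c) [lvk]: profile 5-3-1 — obeys.
(d) [ʒɣʔ]: profile 3-3-1 — violates.
(e) [nðtl]: profile 4-3-1-5 — violates.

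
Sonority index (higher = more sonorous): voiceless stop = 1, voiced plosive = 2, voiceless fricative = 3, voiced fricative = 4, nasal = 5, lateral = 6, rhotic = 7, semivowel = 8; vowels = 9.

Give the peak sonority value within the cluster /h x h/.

/h/ is a voiceless fricative (sonority 3).
/x/ is a voiceless fricative (sonority 3).
/h/ is a voiceless fricative (sonority 3).
The maximum is 3.

3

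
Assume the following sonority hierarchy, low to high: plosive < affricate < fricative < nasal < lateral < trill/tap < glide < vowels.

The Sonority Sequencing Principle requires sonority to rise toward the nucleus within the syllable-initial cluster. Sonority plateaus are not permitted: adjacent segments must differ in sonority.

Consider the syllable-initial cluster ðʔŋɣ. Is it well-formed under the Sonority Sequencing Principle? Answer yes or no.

/ð/ is a fricative (sonority 3).
/ʔ/ is a plosive (sonority 1).
/ŋ/ is a nasal (sonority 4).
/ɣ/ is a fricative (sonority 3).
The profile is 3-1-4-3. Between /ð/ (3) and /ʔ/ (1) sonority does not rise, so the cluster violates the SSP.

no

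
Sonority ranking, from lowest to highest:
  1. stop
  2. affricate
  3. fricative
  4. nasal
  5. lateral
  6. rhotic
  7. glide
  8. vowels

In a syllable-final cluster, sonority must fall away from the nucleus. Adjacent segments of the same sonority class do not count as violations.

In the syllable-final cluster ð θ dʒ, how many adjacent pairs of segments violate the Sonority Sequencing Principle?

/ð/: fricative = 3.
/θ/: fricative = 3.
/dʒ/: affricate = 2.
/ð/→/θ/: 3→3 (plateau, allowed) — ok.
/θ/→/dʒ/: 3→2 (falls) — ok.

0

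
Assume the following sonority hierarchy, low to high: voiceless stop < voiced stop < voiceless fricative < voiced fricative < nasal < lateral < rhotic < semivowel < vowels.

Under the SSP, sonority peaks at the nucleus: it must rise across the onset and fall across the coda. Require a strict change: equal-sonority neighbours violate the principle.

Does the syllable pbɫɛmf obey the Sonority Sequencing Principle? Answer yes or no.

yes

Onset: /p/ is a voiceless stop (sonority 1), /b/ is a voiced stop (sonority 2), /ɫ/ is a lateral (sonority 6); then the nucleus /ɛ/ (sonority 9).
Onset profile 1-2-6-9 — rises to the nucleus.
Coda: /m/ is a nasal (sonority 5), /f/ is a voiceless fricative (sonority 3).
Coda profile 9-5-3 — falls from the nucleus.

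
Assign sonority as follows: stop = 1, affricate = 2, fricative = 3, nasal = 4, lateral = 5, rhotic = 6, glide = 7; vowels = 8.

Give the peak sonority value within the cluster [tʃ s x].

3

/tʃ/ is an affricate (sonority 2).
/s/ is a fricative (sonority 3).
/x/ is a fricative (sonority 3).
The maximum is 3.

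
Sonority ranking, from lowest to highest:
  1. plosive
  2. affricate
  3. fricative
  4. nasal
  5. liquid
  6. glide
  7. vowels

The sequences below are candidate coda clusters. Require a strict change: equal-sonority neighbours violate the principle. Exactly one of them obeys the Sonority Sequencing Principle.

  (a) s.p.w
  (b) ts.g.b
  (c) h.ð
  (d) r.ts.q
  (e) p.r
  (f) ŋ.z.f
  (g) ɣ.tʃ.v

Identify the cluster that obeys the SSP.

d

(a) sonority 3-1-6: ill-formed.
(b) sonority 2-1-1: ill-formed.
(c) sonority 3-3: ill-formed.
(d) sonority 5-2-1: well-formed.
(e) sonority 1-5: ill-formed.
(f) sonority 4-3-3: ill-formed.
(g) sonority 3-2-3: ill-formed.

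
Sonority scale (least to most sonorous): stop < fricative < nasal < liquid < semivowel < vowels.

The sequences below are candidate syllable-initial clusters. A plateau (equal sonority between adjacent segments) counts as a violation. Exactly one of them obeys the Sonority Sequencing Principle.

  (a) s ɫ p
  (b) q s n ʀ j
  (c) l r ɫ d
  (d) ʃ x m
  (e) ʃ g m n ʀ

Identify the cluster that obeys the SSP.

b

(a) 2-4-1 → violates
(b) 1-2-3-4-5 → obeys
(c) 4-4-4-1 → violates
(d) 2-2-3 → violates
(e) 2-1-3-3-4 → violates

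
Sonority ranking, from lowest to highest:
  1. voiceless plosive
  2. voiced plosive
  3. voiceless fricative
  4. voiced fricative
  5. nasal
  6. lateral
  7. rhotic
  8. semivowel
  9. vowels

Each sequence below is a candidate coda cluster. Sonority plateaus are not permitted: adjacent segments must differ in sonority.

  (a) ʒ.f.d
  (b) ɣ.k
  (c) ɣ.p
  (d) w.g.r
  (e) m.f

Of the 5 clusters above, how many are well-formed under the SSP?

4

(a) ʒ.f.d: profile 4-3-2 — obeys.
(b) ɣ.k: profile 4-1 — obeys.
(c) ɣ.p: profile 4-1 — obeys.
(d) w.g.r: profile 8-2-7 — violates.
(e) m.f: profile 5-3 — obeys.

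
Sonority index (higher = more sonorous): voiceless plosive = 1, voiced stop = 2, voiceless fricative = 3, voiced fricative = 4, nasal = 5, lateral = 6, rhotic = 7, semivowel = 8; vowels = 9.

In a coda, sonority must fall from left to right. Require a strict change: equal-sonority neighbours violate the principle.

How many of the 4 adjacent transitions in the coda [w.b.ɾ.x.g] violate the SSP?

/w/: semivowel = 8.
/b/: voiced stop = 2.
/ɾ/: rhotic = 7.
/x/: voiceless fricative = 3.
/g/: voiced stop = 2.
/w/→/b/: 8→2 (falls) — ok.
/b/→/ɾ/: 2→7 (does not fall) — violation.
/ɾ/→/x/: 7→3 (falls) — ok.
/x/→/g/: 3→2 (falls) — ok.

1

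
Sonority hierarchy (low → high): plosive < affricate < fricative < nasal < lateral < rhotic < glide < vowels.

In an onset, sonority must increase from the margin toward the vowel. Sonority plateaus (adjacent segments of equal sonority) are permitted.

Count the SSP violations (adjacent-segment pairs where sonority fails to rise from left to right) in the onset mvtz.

2

/m/ is a nasal (sonority 4).
/v/ is a fricative (sonority 3).
/t/ is a plosive (sonority 1).
/z/ is a fricative (sonority 3).
/m/→/v/: 4→3 (does not rise) — violation.
/v/→/t/: 3→1 (does not rise) — violation.
/t/→/z/: 1→3 (rises) — ok.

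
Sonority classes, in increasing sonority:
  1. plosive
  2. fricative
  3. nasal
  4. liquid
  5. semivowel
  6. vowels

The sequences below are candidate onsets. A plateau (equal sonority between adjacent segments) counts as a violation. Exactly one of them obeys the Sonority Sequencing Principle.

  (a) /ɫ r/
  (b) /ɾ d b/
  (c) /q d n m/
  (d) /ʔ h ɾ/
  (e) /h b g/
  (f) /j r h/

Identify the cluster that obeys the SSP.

(a) 4-4 → violates
(b) 4-1-1 → violates
(c) 1-1-3-3 → violates
(d) 1-2-4 → obeys
(e) 2-1-1 → violates
(f) 5-4-2 → violates

d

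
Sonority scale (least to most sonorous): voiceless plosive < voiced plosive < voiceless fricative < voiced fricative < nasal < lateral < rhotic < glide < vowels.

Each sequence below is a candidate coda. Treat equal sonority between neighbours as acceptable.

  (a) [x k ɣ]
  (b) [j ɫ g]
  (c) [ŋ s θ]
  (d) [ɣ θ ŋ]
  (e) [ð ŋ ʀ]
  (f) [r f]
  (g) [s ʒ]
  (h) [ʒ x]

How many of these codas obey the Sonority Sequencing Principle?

4

(a) [x k ɣ]: profile 3-1-4 — violates.
(b) [j ɫ g]: profile 8-6-2 — obeys.
(c) [ŋ s θ]: profile 5-3-3 — obeys.
(d) [ɣ θ ŋ]: profile 4-3-5 — violates.
(e) [ð ŋ ʀ]: profile 4-5-7 — violates.
(f) [r f]: profile 7-3 — obeys.
(g) [s ʒ]: profile 3-4 — violates.
(h) [ʒ x]: profile 4-3 — obeys.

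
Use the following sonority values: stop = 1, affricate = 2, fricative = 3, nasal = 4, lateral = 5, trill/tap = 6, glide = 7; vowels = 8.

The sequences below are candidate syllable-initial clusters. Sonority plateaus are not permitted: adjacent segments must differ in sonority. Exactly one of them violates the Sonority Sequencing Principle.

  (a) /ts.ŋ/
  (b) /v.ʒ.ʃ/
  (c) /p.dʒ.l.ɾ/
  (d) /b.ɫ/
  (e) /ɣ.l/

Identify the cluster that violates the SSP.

b

(a) /ts.ŋ/: profile 2-4 — obeys.
(b) /v.ʒ.ʃ/: profile 3-3-3 — violates.
(c) /p.dʒ.l.ɾ/: profile 1-2-5-6 — obeys.
(d) /b.ɫ/: profile 1-5 — obeys.
(e) /ɣ.l/: profile 3-5 — obeys.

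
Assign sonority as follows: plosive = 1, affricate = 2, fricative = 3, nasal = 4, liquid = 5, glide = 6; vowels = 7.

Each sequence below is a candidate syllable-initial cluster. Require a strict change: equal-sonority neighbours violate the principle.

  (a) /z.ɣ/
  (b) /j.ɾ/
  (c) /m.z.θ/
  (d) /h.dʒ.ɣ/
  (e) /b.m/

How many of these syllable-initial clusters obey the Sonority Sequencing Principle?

(a) /z.ɣ/: profile 3-3 — violates.
(b) /j.ɾ/: profile 6-5 — violates.
(c) /m.z.θ/: profile 4-3-3 — violates.
(d) /h.dʒ.ɣ/: profile 3-2-3 — violates.
(e) /b.m/: profile 1-4 — obeys.

1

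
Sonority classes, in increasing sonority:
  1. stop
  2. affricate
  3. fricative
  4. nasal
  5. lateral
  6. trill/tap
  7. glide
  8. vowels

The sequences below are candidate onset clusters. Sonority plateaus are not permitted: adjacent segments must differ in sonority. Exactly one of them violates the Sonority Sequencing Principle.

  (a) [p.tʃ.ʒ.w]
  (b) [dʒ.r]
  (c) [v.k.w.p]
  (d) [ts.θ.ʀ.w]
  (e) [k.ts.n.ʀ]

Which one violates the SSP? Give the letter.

c

(a) sonority 1-2-3-7: well-formed.
(b) sonority 2-6: well-formed.
(c) sonority 3-1-7-1: ill-formed.
(d) sonority 2-3-6-7: well-formed.
(e) sonority 1-2-4-6: well-formed.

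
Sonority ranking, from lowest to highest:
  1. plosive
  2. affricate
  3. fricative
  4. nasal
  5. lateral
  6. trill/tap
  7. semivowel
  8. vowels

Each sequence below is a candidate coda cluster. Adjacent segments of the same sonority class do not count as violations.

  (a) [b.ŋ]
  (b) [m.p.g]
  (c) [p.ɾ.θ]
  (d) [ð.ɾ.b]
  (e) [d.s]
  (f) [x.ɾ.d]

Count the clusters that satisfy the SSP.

(a) sonority 1-4: ill-formed.
(b) sonority 4-1-1: well-formed.
(c) sonority 1-6-3: ill-formed.
(d) sonority 3-6-1: ill-formed.
(e) sonority 1-3: ill-formed.
(f) sonority 3-6-1: ill-formed.

1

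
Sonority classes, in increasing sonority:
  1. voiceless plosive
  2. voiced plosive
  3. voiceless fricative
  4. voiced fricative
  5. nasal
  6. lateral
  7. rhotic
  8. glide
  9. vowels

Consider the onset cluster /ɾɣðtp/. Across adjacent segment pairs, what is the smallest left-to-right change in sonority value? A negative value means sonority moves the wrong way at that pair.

-3

/ɾ/: rhotic = 7.
/ɣ/: voiced fricative = 4.
/ð/: voiced fricative = 4.
/t/: voiceless plosive = 1.
/p/: voiceless plosive = 1.
/ɾ/→/ɣ/: change -3.
/ɣ/→/ð/: change +0.
/ð/→/t/: change -3.
/t/→/p/: change +0.
Minimum = -3.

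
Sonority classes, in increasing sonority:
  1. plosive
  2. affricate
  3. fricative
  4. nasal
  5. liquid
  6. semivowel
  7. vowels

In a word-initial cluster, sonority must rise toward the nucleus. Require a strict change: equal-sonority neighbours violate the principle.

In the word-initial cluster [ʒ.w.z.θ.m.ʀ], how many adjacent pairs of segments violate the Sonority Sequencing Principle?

/ʒ/ — fricative, sonority 3.
/w/ — semivowel, sonority 6.
/z/ — fricative, sonority 3.
/θ/ — fricative, sonority 3.
/m/ — nasal, sonority 4.
/ʀ/ — liquid, sonority 5.
/ʒ/→/w/: 3→6 (rises) — ok.
/w/→/z/: 6→3 (does not rise) — violation.
/z/→/θ/: 3→3 (plateau) — violation.
/θ/→/m/: 3→4 (rises) — ok.
/m/→/ʀ/: 4→5 (rises) — ok.

2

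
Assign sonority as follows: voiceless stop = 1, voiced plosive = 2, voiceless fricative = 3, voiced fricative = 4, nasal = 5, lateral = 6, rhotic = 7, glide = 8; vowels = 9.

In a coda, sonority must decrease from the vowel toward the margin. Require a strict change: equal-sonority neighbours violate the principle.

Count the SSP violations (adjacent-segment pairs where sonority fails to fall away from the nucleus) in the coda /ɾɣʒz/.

/ɾ/: rhotic = 7.
/ɣ/: voiced fricative = 4.
/ʒ/: voiced fricative = 4.
/z/: voiced fricative = 4.
/ɾ/→/ɣ/: 7→4 (falls) — ok.
/ɣ/→/ʒ/: 4→4 (plateau) — violation.
/ʒ/→/z/: 4→4 (plateau) — violation.

2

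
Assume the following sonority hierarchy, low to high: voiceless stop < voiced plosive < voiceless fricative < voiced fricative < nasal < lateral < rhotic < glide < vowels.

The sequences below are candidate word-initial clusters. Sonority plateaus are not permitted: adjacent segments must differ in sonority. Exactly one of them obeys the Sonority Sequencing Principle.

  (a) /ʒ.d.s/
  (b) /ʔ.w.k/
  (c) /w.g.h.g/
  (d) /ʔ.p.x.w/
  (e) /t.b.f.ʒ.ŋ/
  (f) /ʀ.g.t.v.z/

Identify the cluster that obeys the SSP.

e

(a) 4-2-3 → violates
(b) 1-8-1 → violates
(c) 8-2-3-2 → violates
(d) 1-1-3-8 → violates
(e) 1-2-3-4-5 → obeys
(f) 7-2-1-4-4 → violates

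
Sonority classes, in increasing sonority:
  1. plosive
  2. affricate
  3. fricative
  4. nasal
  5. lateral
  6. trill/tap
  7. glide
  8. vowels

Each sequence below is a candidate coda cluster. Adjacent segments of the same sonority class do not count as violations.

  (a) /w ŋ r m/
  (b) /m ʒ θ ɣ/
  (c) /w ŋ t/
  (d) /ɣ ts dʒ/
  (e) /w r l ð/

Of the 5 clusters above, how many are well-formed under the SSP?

(a) sonority 7-4-6-4: ill-formed.
(b) sonority 4-3-3-3: well-formed.
(c) sonority 7-4-1: well-formed.
(d) sonority 3-2-2: well-formed.
(e) sonority 7-6-5-3: well-formed.

4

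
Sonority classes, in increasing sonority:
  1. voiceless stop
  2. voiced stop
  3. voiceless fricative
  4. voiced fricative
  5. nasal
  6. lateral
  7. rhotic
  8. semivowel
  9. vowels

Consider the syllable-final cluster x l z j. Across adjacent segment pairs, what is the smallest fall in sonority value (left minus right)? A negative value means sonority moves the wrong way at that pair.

/x/ is a voiceless fricative (sonority 3).
/l/ is a lateral (sonority 6).
/z/ is a voiced fricative (sonority 4).
/j/ is a semivowel (sonority 8).
/x/→/l/: change -3.
/l/→/z/: change +2.
/z/→/j/: change -4.
Minimum = -4.

-4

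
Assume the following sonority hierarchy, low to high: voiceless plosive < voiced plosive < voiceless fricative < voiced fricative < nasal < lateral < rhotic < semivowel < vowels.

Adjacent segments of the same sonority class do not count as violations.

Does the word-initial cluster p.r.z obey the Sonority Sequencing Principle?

no

/p/ — voiceless plosive, sonority 1.
/r/ — rhotic, sonority 7.
/z/ — voiced fricative, sonority 4.
The profile is 1-7-4. Between /r/ (7) and /z/ (4) sonority does not rise, so the cluster violates the SSP.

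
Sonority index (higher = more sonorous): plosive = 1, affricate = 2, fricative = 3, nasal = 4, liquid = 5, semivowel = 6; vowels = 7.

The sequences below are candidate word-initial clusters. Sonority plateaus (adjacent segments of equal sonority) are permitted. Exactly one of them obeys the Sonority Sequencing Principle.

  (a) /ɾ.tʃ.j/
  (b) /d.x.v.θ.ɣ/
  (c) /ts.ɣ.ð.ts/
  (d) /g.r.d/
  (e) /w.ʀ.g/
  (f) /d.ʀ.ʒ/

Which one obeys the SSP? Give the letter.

(a) /ɾ.tʃ.j/: profile 5-2-6 — violates.
(b) /d.x.v.θ.ɣ/: profile 1-3-3-3-3 — obeys.
(c) /ts.ɣ.ð.ts/: profile 2-3-3-2 — violates.
(d) /g.r.d/: profile 1-5-1 — violates.
(e) /w.ʀ.g/: profile 6-5-1 — violates.
(f) /d.ʀ.ʒ/: profile 1-5-3 — violates.

b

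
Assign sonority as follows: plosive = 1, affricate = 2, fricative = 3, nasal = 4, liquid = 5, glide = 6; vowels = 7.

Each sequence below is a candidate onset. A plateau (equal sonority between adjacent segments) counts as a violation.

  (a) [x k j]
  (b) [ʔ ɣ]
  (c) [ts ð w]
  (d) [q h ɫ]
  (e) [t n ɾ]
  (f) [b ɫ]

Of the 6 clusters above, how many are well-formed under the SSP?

(a) 3-1-6 → violates
(b) 1-3 → obeys
(c) 2-3-6 → obeys
(d) 1-3-5 → obeys
(e) 1-4-5 → obeys
(f) 1-5 → obeys

5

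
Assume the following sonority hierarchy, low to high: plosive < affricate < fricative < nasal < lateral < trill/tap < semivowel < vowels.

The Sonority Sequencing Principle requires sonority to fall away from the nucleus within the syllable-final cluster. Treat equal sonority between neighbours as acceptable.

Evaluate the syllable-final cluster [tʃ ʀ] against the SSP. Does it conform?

no

/tʃ/ is an affricate (sonority 2).
/ʀ/ is a trill/tap (sonority 6).
The profile is 2-6. Between /tʃ/ (2) and /ʀ/ (6) sonority does not fall, so the cluster violates the SSP.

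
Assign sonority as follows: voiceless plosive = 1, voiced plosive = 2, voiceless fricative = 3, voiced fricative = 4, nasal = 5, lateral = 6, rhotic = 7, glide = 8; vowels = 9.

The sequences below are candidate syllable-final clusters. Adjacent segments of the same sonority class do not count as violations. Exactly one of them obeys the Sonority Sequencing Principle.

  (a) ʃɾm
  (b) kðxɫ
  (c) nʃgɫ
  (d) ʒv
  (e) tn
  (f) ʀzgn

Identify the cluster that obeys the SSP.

d

(a) sonority 3-7-5: ill-formed.
(b) sonority 1-4-3-6: ill-formed.
(c) sonority 5-3-2-6: ill-formed.
(d) sonority 4-4: well-formed.
(e) sonority 1-5: ill-formed.
(f) sonority 7-4-2-5: ill-formed.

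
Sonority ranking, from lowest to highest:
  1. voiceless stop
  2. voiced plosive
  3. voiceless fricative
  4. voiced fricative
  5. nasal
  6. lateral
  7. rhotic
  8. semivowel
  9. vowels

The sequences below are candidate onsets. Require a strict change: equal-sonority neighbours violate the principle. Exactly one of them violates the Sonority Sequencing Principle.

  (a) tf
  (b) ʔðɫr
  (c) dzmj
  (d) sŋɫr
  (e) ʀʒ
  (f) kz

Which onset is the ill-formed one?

e

(a) sonority 1-3: well-formed.
(b) sonority 1-4-6-7: well-formed.
(c) sonority 2-4-5-8: well-formed.
(d) sonority 3-5-6-7: well-formed.
(e) sonority 7-4: ill-formed.
(f) sonority 1-4: well-formed.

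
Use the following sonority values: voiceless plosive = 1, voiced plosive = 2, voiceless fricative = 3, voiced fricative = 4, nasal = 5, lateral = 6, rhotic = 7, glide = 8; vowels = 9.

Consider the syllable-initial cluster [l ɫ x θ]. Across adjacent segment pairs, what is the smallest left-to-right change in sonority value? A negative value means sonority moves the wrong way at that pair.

-3

/l/ — lateral, sonority 6.
/ɫ/ — lateral, sonority 6.
/x/ — voiceless fricative, sonority 3.
/θ/ — voiceless fricative, sonority 3.
/l/→/ɫ/: change +0.
/ɫ/→/x/: change -3.
/x/→/θ/: change +0.
Minimum = -3.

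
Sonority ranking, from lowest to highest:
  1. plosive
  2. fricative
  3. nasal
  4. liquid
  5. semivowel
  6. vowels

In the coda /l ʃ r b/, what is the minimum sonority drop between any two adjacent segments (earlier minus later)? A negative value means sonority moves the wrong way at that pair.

-2

/l/ — liquid, sonority 4.
/ʃ/ — fricative, sonority 2.
/r/ — liquid, sonority 4.
/b/ — plosive, sonority 1.
/l/→/ʃ/: change +2.
/ʃ/→/r/: change -2.
/r/→/b/: change +3.
Minimum = -2.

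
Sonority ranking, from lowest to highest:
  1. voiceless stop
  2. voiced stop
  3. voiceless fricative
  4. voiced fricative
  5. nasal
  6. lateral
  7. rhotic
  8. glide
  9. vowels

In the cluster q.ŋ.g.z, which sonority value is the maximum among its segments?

5

/q/ — voiceless stop, sonority 1.
/ŋ/ — nasal, sonority 5.
/g/ — voiced stop, sonority 2.
/z/ — voiced fricative, sonority 4.
The maximum is 5.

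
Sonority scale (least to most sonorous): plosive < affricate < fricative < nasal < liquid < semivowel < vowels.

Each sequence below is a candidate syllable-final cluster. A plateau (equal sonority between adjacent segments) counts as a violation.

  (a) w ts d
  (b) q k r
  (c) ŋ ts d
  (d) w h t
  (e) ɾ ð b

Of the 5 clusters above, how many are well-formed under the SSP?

4

(a) sonority 6-2-1: well-formed.
(b) sonority 1-1-5: ill-formed.
(c) sonority 4-2-1: well-formed.
(d) sonority 6-3-1: well-formed.
(e) sonority 5-3-1: well-formed.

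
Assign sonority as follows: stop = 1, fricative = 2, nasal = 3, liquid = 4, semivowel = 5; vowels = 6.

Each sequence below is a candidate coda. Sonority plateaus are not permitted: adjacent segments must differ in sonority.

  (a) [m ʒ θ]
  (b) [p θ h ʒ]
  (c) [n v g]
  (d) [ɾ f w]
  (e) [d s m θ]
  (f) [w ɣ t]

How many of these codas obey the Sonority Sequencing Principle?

(a) 3-2-2 → violates
(b) 1-2-2-2 → violates
(c) 3-2-1 → obeys
(d) 4-2-5 → violates
(e) 1-2-3-2 → violates
(f) 5-2-1 → obeys

2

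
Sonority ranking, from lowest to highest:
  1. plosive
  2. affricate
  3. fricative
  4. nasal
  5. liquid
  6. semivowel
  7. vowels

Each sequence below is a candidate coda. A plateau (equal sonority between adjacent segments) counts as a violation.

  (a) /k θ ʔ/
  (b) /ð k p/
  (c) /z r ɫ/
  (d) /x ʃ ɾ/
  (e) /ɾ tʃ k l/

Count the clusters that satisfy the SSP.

0

(a) sonority 1-3-1: ill-formed.
(b) sonority 3-1-1: ill-formed.
(c) sonority 3-5-5: ill-formed.
(d) sonority 3-3-5: ill-formed.
(e) sonority 5-2-1-5: ill-formed.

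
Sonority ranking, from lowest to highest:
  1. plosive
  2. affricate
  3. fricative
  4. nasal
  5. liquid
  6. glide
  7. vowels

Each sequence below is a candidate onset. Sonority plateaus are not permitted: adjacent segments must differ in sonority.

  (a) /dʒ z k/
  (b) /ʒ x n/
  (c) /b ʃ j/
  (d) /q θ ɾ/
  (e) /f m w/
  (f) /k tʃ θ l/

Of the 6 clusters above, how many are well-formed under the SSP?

4

(a) /dʒ z k/: profile 2-3-1 — violates.
(b) /ʒ x n/: profile 3-3-4 — violates.
(c) /b ʃ j/: profile 1-3-6 — obeys.
(d) /q θ ɾ/: profile 1-3-5 — obeys.
(e) /f m w/: profile 3-4-6 — obeys.
(f) /k tʃ θ l/: profile 1-2-3-5 — obeys.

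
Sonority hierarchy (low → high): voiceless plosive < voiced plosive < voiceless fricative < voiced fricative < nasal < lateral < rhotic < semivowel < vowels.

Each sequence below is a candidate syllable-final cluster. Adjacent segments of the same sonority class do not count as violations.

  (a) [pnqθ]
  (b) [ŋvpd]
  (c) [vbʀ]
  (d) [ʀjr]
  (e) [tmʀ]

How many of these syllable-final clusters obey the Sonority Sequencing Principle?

0

(a) sonority 1-5-1-3: ill-formed.
(b) sonority 5-4-1-2: ill-formed.
(c) sonority 4-2-7: ill-formed.
(d) sonority 7-8-7: ill-formed.
(e) sonority 1-5-7: ill-formed.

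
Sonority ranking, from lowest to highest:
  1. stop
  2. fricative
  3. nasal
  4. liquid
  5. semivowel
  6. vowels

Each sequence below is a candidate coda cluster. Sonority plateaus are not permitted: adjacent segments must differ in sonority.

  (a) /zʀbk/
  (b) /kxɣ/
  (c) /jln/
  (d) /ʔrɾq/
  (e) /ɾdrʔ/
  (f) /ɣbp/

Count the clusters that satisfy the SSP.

(a) sonority 2-4-1-1: ill-formed.
(b) sonority 1-2-2: ill-formed.
(c) sonority 5-4-3: well-formed.
(d) sonority 1-4-4-1: ill-formed.
(e) sonority 4-1-4-1: ill-formed.
(f) sonority 2-1-1: ill-formed.

1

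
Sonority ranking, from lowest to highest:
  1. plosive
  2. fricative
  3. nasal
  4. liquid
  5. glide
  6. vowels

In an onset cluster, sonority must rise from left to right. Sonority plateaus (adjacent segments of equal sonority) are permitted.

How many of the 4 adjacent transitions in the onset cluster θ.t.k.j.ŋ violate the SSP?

/θ/ is a fricative (sonority 2).
/t/ is a plosive (sonority 1).
/k/ is a plosive (sonority 1).
/j/ is a glide (sonority 5).
/ŋ/ is a nasal (sonority 3).
/θ/→/t/: 2→1 (does not rise) — violation.
/t/→/k/: 1→1 (plateau, allowed) — ok.
/k/→/j/: 1→5 (rises) — ok.
/j/→/ŋ/: 5→3 (does not rise) — violation.

2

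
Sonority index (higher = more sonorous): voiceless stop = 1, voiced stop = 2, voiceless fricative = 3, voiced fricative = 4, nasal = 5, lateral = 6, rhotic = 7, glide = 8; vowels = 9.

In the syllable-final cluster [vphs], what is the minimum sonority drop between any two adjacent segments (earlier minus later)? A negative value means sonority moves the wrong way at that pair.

-2

/v/ — voiced fricative, sonority 4.
/p/ — voiceless stop, sonority 1.
/h/ — voiceless fricative, sonority 3.
/s/ — voiceless fricative, sonority 3.
/v/→/p/: change +3.
/p/→/h/: change -2.
/h/→/s/: change +0.
Minimum = -2.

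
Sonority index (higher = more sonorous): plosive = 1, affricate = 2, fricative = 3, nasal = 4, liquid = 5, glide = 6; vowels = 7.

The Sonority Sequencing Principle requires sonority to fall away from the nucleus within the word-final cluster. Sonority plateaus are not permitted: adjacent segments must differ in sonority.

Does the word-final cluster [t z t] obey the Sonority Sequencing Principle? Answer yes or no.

no

/t/: plosive = 1.
/z/: fricative = 3.
/t/: plosive = 1.
The profile is 1-3-1. Between /t/ (1) and /z/ (3) sonority does not fall, so the cluster violates the SSP.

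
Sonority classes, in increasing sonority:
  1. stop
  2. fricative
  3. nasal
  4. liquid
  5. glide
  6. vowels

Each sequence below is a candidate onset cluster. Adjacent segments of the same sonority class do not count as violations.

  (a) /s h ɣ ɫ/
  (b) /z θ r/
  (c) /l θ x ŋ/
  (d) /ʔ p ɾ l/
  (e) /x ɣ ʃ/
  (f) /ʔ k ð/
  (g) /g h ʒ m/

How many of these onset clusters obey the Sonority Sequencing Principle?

(a) sonority 2-2-2-4: well-formed.
(b) sonority 2-2-4: well-formed.
(c) sonority 4-2-2-3: ill-formed.
(d) sonority 1-1-4-4: well-formed.
(e) sonority 2-2-2: well-formed.
(f) sonority 1-1-2: well-formed.
(g) sonority 1-2-2-3: well-formed.

6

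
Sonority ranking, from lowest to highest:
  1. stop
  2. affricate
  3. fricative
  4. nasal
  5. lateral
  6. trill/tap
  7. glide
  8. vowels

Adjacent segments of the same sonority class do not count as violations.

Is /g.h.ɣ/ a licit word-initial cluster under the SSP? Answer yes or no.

/g/ is a stop (sonority 1).
/h/ is a fricative (sonority 3).
/ɣ/ is a fricative (sonority 3).
The profile 1-3-3 is non-decreasing (plateaus allowed), so the word-initial cluster satisfies the SSP.

yes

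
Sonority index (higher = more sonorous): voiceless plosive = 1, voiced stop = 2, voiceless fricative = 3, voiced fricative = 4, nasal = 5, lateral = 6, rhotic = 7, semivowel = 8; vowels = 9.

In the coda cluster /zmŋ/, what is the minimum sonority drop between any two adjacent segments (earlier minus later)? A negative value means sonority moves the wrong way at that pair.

-1

/z/ — voiced fricative, sonority 4.
/m/ — nasal, sonority 5.
/ŋ/ — nasal, sonority 5.
/z/→/m/: change -1.
/m/→/ŋ/: change +0.
Minimum = -1.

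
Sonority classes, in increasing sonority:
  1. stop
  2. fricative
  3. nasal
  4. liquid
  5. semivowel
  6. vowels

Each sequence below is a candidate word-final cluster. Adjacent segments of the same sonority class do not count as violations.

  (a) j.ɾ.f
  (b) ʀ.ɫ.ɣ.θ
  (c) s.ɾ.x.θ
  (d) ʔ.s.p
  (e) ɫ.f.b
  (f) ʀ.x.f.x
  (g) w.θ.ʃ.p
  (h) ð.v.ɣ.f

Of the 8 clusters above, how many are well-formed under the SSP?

6

(a) sonority 5-4-2: well-formed.
(b) sonority 4-4-2-2: well-formed.
(c) sonority 2-4-2-2: ill-formed.
(d) sonority 1-2-1: ill-formed.
(e) sonority 4-2-1: well-formed.
(f) sonority 4-2-2-2: well-formed.
(g) sonority 5-2-2-1: well-formed.
(h) sonority 2-2-2-2: well-formed.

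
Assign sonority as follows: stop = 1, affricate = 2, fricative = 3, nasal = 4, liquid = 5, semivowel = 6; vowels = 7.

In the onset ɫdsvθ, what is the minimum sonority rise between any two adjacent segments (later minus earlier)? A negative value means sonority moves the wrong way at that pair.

-4

/ɫ/: liquid = 5.
/d/: stop = 1.
/s/: fricative = 3.
/v/: fricative = 3.
/θ/: fricative = 3.
/ɫ/→/d/: change -4.
/d/→/s/: change +2.
/s/→/v/: change +0.
/v/→/θ/: change +0.
Minimum = -4.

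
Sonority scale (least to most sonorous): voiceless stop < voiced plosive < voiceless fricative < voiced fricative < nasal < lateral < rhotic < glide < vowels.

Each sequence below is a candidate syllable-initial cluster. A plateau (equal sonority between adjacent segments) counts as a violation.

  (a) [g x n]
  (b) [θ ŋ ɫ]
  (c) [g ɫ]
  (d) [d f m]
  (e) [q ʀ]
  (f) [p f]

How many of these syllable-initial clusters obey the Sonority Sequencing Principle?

6

(a) sonority 2-3-5: well-formed.
(b) sonority 3-5-6: well-formed.
(c) sonority 2-6: well-formed.
(d) sonority 2-3-5: well-formed.
(e) sonority 1-7: well-formed.
(f) sonority 1-3: well-formed.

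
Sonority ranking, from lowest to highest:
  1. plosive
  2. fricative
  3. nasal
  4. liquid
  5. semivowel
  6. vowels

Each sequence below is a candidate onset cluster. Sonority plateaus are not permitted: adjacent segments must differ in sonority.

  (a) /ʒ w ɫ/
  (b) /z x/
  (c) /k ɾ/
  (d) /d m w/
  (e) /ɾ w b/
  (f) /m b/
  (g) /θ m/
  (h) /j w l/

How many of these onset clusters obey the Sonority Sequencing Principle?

(a) sonority 2-5-4: ill-formed.
(b) sonority 2-2: ill-formed.
(c) sonority 1-4: well-formed.
(d) sonority 1-3-5: well-formed.
(e) sonority 4-5-1: ill-formed.
(f) sonority 3-1: ill-formed.
(g) sonority 2-3: well-formed.
(h) sonority 5-5-4: ill-formed.

3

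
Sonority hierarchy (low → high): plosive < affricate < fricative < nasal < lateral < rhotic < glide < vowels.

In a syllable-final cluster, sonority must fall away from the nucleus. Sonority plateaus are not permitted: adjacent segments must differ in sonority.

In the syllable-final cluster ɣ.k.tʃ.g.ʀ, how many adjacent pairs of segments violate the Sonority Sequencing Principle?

2

/ɣ/ — fricative, sonority 3.
/k/ — plosive, sonority 1.
/tʃ/ — affricate, sonority 2.
/g/ — plosive, sonority 1.
/ʀ/ — rhotic, sonority 6.
/ɣ/→/k/: 3→1 (falls) — ok.
/k/→/tʃ/: 1→2 (does not fall) — violation.
/tʃ/→/g/: 2→1 (falls) — ok.
/g/→/ʀ/: 1→6 (does not fall) — violation.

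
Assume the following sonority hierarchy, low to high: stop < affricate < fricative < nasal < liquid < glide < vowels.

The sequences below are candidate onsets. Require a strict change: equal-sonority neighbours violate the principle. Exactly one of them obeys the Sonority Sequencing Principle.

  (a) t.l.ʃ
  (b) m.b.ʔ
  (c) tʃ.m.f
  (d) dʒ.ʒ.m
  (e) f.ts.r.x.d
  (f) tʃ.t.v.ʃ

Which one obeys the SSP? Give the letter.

d

(a) t.l.ʃ: profile 1-5-3 — violates.
(b) m.b.ʔ: profile 4-1-1 — violates.
(c) tʃ.m.f: profile 2-4-3 — violates.
(d) dʒ.ʒ.m: profile 2-3-4 — obeys.
(e) f.ts.r.x.d: profile 3-2-5-3-1 — violates.
(f) tʃ.t.v.ʃ: profile 2-1-3-3 — violates.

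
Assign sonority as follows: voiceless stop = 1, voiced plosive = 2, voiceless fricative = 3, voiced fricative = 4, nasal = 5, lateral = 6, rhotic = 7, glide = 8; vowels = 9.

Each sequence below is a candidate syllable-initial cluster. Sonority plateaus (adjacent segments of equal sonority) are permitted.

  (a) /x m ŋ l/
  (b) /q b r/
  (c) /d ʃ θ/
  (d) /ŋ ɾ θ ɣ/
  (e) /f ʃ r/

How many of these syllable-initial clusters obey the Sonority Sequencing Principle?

4

(a) /x m ŋ l/: profile 3-5-5-6 — obeys.
(b) /q b r/: profile 1-2-7 — obeys.
(c) /d ʃ θ/: profile 2-3-3 — obeys.
(d) /ŋ ɾ θ ɣ/: profile 5-7-3-4 — violates.
(e) /f ʃ r/: profile 3-3-7 — obeys.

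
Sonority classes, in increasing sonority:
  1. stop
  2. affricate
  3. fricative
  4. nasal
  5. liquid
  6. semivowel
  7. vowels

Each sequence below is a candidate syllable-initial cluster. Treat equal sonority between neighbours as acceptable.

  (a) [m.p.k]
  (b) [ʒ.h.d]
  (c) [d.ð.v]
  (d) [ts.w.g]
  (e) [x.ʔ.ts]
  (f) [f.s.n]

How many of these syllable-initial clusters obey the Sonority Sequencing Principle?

(a) sonority 4-1-1: ill-formed.
(b) sonority 3-3-1: ill-formed.
(c) sonority 1-3-3: well-formed.
(d) sonority 2-6-1: ill-formed.
(e) sonority 3-1-2: ill-formed.
(f) sonority 3-3-4: well-formed.

2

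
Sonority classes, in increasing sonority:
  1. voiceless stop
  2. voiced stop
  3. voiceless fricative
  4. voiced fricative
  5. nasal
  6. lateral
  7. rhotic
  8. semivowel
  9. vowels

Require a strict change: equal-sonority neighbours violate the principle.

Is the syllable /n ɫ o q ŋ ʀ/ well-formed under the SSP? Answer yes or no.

Onset: /n/ is a nasal (sonority 5), /ɫ/ is a lateral (sonority 6); then the nucleus /o/ (sonority 9).
Onset profile 5-6-9 — rises to the nucleus.
Coda: /q/ is a voiceless stop (sonority 1), /ŋ/ is a nasal (sonority 5), /ʀ/ is a rhotic (sonority 7).
Coda profile 9-1-5-7 — does not strictly fall throughout.

no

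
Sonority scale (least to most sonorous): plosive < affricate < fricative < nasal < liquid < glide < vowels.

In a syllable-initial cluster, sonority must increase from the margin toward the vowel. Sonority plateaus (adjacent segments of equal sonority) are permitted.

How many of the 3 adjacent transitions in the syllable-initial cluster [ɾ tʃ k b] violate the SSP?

/ɾ/: liquid = 5.
/tʃ/: affricate = 2.
/k/: plosive = 1.
/b/: plosive = 1.
/ɾ/→/tʃ/: 5→2 (does not rise) — violation.
/tʃ/→/k/: 2→1 (does not rise) — violation.
/k/→/b/: 1→1 (plateau, allowed) — ok.

2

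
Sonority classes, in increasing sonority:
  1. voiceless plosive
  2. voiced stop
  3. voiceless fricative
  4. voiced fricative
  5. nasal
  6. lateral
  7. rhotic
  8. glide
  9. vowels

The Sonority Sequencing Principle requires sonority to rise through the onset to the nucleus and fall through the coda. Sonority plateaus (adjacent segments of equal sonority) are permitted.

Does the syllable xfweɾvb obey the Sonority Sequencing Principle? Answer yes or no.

yes

Onset: /x/ is a voiceless fricative (sonority 3), /f/ is a voiceless fricative (sonority 3), /w/ is a glide (sonority 8); then the nucleus /e/ (sonority 9).
Onset profile 3-3-8-9 — rises to the nucleus.
Coda: /ɾ/ is a rhotic (sonority 7), /v/ is a voiced fricative (sonority 4), /b/ is a voiced stop (sonority 2).
Coda profile 9-7-4-2 — falls from the nucleus.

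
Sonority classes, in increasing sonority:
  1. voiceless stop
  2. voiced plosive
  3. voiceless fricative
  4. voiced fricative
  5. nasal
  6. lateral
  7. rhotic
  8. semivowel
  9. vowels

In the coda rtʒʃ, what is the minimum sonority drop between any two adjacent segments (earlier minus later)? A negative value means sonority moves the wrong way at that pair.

-3

/r/: rhotic = 7.
/t/: voiceless stop = 1.
/ʒ/: voiced fricative = 4.
/ʃ/: voiceless fricative = 3.
/r/→/t/: change +6.
/t/→/ʒ/: change -3.
/ʒ/→/ʃ/: change +1.
Minimum = -3.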